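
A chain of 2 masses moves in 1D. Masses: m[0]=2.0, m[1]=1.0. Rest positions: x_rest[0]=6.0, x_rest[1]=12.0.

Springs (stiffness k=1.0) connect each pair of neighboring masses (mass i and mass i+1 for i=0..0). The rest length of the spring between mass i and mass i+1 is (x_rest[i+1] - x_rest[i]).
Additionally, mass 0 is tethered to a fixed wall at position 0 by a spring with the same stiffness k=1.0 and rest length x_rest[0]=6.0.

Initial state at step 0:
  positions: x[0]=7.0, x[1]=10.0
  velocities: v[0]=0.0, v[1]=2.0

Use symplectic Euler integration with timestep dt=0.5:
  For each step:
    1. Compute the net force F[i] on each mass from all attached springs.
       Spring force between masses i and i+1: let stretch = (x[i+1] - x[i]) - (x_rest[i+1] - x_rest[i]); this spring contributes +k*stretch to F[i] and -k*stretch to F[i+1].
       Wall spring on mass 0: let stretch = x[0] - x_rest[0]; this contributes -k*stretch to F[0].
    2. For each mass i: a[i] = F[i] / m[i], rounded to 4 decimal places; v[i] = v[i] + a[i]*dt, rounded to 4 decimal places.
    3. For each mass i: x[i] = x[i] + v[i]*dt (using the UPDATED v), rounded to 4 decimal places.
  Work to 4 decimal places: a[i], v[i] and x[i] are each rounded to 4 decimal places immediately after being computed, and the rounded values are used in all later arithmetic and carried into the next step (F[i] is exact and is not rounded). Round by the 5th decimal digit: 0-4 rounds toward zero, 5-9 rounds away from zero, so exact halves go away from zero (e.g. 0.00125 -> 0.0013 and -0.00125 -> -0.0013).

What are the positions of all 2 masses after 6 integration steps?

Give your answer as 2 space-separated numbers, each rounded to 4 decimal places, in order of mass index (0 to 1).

Step 0: x=[7.0000 10.0000] v=[0.0000 2.0000]
Step 1: x=[6.5000 11.7500] v=[-1.0000 3.5000]
Step 2: x=[5.8438 13.6875] v=[-1.3125 3.8750]
Step 3: x=[5.4376 15.1641] v=[-0.8125 2.9532]
Step 4: x=[5.5675 15.7091] v=[0.2598 1.0900]
Step 5: x=[6.2692 15.2187] v=[1.4034 -0.9808]
Step 6: x=[7.3060 13.9909] v=[2.0735 -2.4556]

Answer: 7.3060 13.9909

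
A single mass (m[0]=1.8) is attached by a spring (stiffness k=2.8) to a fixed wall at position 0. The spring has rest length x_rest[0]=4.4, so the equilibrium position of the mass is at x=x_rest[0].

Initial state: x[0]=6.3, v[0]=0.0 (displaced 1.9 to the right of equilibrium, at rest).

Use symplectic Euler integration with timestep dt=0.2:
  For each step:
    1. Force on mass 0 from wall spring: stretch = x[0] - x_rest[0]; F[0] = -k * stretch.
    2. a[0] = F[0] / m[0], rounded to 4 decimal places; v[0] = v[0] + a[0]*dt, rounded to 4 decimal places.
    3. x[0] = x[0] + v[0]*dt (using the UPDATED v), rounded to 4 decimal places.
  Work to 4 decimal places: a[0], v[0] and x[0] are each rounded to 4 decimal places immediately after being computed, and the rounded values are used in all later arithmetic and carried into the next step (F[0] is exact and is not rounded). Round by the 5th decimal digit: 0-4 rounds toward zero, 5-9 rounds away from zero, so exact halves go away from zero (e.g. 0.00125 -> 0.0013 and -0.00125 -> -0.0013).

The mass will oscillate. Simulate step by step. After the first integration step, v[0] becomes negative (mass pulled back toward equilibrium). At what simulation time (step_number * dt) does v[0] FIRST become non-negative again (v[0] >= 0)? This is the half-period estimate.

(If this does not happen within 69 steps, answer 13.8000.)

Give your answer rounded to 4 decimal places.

Step 0: x=[6.3000] v=[0.0000]
Step 1: x=[6.1818] v=[-0.5911]
Step 2: x=[5.9527] v=[-1.1454]
Step 3: x=[5.6270] v=[-1.6285]
Step 4: x=[5.2250] v=[-2.0102]
Step 5: x=[4.7716] v=[-2.2669]
Step 6: x=[4.2951] v=[-2.3825]
Step 7: x=[3.8251] v=[-2.3499]
Step 8: x=[3.3909] v=[-2.1710]
Step 9: x=[3.0195] v=[-1.8571]
Step 10: x=[2.7340] v=[-1.4276]
Step 11: x=[2.5521] v=[-0.9093]
Step 12: x=[2.4852] v=[-0.3344]
Step 13: x=[2.5375] v=[0.2613]
First v>=0 after going negative at step 13, time=2.6000

Answer: 2.6000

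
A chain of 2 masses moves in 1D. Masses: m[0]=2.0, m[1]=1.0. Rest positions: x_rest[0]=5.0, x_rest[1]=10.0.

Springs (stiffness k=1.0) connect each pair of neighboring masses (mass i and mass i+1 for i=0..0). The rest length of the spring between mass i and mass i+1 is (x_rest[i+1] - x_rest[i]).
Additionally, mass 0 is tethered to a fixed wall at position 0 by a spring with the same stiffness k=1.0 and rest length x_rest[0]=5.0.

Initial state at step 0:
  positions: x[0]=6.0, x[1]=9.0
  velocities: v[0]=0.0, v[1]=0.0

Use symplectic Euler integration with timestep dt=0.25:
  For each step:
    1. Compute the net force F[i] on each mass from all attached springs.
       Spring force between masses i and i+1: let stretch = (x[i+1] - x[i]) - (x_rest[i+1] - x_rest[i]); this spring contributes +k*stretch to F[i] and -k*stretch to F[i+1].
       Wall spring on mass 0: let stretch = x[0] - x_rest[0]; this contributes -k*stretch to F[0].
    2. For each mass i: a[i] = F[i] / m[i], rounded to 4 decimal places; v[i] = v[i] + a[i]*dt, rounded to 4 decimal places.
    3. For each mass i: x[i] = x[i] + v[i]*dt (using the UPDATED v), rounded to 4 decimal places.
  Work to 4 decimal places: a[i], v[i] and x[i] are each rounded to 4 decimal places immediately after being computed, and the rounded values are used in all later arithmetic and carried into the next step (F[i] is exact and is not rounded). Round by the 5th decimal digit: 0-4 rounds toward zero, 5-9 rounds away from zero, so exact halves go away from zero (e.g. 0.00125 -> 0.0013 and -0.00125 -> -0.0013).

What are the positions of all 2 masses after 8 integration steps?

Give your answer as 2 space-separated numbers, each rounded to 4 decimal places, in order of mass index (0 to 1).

Step 0: x=[6.0000 9.0000] v=[0.0000 0.0000]
Step 1: x=[5.9063 9.1250] v=[-0.3750 0.5000]
Step 2: x=[5.7286 9.3613] v=[-0.7110 0.9453]
Step 3: x=[5.4854 9.6831] v=[-0.9730 1.2871]
Step 4: x=[5.2019 10.0550] v=[-1.1340 1.4877]
Step 5: x=[4.9075 10.4361] v=[-1.1776 1.5244]
Step 6: x=[4.6325 10.7842] v=[-1.1000 1.3923]
Step 7: x=[4.4050 11.0603] v=[-0.9101 1.1044]
Step 8: x=[4.2478 11.2330] v=[-0.6288 0.6906]

Answer: 4.2478 11.2330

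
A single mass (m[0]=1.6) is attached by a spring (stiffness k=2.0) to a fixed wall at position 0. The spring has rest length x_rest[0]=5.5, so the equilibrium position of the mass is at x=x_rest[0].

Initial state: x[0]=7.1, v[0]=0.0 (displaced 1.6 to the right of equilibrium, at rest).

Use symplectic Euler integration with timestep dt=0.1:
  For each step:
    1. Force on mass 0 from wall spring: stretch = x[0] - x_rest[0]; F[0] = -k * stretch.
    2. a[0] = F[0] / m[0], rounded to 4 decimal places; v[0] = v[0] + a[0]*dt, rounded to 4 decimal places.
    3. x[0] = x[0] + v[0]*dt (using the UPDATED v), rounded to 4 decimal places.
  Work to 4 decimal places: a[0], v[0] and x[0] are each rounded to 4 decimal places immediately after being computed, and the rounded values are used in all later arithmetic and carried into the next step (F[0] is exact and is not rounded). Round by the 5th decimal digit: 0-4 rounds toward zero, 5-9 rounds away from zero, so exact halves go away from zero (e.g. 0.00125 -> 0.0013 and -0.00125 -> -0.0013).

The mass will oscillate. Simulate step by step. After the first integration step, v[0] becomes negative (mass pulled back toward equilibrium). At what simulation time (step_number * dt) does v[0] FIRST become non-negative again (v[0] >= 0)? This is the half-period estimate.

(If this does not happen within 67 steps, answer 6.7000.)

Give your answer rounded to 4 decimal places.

Answer: 2.9000

Derivation:
Step 0: x=[7.1000] v=[0.0000]
Step 1: x=[7.0800] v=[-0.2000]
Step 2: x=[7.0403] v=[-0.3975]
Step 3: x=[6.9813] v=[-0.5900]
Step 4: x=[6.9038] v=[-0.7752]
Step 5: x=[6.8087] v=[-0.9507]
Step 6: x=[6.6973] v=[-1.1143]
Step 7: x=[6.5709] v=[-1.2640]
Step 8: x=[6.4311] v=[-1.3979]
Step 9: x=[6.2797] v=[-1.5143]
Step 10: x=[6.1185] v=[-1.6118]
Step 11: x=[5.9496] v=[-1.6891]
Step 12: x=[5.7751] v=[-1.7453]
Step 13: x=[5.5971] v=[-1.7797]
Step 14: x=[5.4179] v=[-1.7918]
Step 15: x=[5.2398] v=[-1.7815]
Step 16: x=[5.0649] v=[-1.7490]
Step 17: x=[4.8954] v=[-1.6946]
Step 18: x=[4.7335] v=[-1.6190]
Step 19: x=[4.5812] v=[-1.5232]
Step 20: x=[4.4404] v=[-1.4084]
Step 21: x=[4.3128] v=[-1.2760]
Step 22: x=[4.2000] v=[-1.1276]
Step 23: x=[4.1035] v=[-0.9651]
Step 24: x=[4.0245] v=[-0.7905]
Step 25: x=[3.9639] v=[-0.6061]
Step 26: x=[3.9225] v=[-0.4141]
Step 27: x=[3.9008] v=[-0.2169]
Step 28: x=[3.8991] v=[-0.0170]
Step 29: x=[3.9174] v=[0.1831]
First v>=0 after going negative at step 29, time=2.9000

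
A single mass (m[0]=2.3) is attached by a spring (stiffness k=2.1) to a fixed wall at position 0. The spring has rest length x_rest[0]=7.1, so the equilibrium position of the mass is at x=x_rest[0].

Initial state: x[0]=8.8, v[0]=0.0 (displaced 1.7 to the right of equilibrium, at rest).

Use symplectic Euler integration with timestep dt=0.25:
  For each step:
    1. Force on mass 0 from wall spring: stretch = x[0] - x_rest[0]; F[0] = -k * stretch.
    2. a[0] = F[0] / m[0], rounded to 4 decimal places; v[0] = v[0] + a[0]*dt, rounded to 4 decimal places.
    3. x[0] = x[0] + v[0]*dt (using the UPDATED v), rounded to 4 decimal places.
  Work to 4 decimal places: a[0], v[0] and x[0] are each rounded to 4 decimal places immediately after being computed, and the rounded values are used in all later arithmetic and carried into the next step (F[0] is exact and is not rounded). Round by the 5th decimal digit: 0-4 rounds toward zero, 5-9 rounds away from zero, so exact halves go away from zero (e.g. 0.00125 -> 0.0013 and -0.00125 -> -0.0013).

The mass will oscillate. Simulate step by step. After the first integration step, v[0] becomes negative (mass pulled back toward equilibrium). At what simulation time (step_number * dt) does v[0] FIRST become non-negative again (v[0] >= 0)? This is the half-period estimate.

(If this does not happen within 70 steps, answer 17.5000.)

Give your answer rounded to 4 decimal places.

Step 0: x=[8.8000] v=[0.0000]
Step 1: x=[8.7030] v=[-0.3881]
Step 2: x=[8.5145] v=[-0.7540]
Step 3: x=[8.2453] v=[-1.0769]
Step 4: x=[7.9107] v=[-1.3383]
Step 5: x=[7.5299] v=[-1.5234]
Step 6: x=[7.1245] v=[-1.6215]
Step 7: x=[6.7177] v=[-1.6271]
Step 8: x=[6.3328] v=[-1.5398]
Step 9: x=[5.9916] v=[-1.3647]
Step 10: x=[5.7137] v=[-1.1117]
Step 11: x=[5.5149] v=[-0.7953]
Step 12: x=[5.4065] v=[-0.4335]
Step 13: x=[5.3948] v=[-0.0470]
Step 14: x=[5.4804] v=[0.3422]
First v>=0 after going negative at step 14, time=3.5000

Answer: 3.5000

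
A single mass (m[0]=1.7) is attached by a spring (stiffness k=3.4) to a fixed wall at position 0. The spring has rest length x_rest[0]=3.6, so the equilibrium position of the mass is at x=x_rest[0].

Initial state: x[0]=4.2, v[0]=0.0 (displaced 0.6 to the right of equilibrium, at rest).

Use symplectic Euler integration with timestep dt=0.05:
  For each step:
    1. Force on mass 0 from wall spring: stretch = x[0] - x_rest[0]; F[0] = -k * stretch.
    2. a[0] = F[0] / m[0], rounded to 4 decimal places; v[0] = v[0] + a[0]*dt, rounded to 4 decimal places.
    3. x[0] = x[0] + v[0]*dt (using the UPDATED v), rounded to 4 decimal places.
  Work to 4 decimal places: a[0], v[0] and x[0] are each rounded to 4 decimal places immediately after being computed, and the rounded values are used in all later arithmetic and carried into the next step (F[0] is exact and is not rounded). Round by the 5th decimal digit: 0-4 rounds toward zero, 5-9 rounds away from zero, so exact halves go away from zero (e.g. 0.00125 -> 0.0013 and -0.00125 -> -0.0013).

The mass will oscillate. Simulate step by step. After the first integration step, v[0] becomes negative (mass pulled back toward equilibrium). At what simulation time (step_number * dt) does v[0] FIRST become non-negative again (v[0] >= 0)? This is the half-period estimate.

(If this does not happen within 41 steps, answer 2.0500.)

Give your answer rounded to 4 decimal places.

Step 0: x=[4.2000] v=[0.0000]
Step 1: x=[4.1970] v=[-0.0600]
Step 2: x=[4.1910] v=[-0.1197]
Step 3: x=[4.1821] v=[-0.1788]
Step 4: x=[4.1703] v=[-0.2370]
Step 5: x=[4.1556] v=[-0.2940]
Step 6: x=[4.1381] v=[-0.3496]
Step 7: x=[4.1179] v=[-0.4034]
Step 8: x=[4.0951] v=[-0.4552]
Step 9: x=[4.0699] v=[-0.5047]
Step 10: x=[4.0423] v=[-0.5517]
Step 11: x=[4.0125] v=[-0.5959]
Step 12: x=[3.9806] v=[-0.6372]
Step 13: x=[3.9468] v=[-0.6753]
Step 14: x=[3.9113] v=[-0.7100]
Step 15: x=[3.8742] v=[-0.7411]
Step 16: x=[3.8358] v=[-0.7685]
Step 17: x=[3.7962] v=[-0.7921]
Step 18: x=[3.7556] v=[-0.8117]
Step 19: x=[3.7142] v=[-0.8273]
Step 20: x=[3.6723] v=[-0.8387]
Step 21: x=[3.6300] v=[-0.8459]
Step 22: x=[3.5876] v=[-0.8489]
Step 23: x=[3.5452] v=[-0.8477]
Step 24: x=[3.5031] v=[-0.8422]
Step 25: x=[3.4615] v=[-0.8325]
Step 26: x=[3.4206] v=[-0.8187]
Step 27: x=[3.3806] v=[-0.8008]
Step 28: x=[3.3417] v=[-0.7789]
Step 29: x=[3.3040] v=[-0.7531]
Step 30: x=[3.2678] v=[-0.7235]
Step 31: x=[3.2333] v=[-0.6903]
Step 32: x=[3.2006] v=[-0.6536]
Step 33: x=[3.1699] v=[-0.6137]
Step 34: x=[3.1414] v=[-0.5707]
Step 35: x=[3.1152] v=[-0.5248]
Step 36: x=[3.0914] v=[-0.4763]
Step 37: x=[3.0701] v=[-0.4254]
Step 38: x=[3.0515] v=[-0.3724]
Step 39: x=[3.0356] v=[-0.3176]
Step 40: x=[3.0225] v=[-0.2612]
Step 41: x=[3.0123] v=[-0.2035]
v[0] did not become non-negative within 41 steps; using fallback time=2.0500

Answer: 2.0500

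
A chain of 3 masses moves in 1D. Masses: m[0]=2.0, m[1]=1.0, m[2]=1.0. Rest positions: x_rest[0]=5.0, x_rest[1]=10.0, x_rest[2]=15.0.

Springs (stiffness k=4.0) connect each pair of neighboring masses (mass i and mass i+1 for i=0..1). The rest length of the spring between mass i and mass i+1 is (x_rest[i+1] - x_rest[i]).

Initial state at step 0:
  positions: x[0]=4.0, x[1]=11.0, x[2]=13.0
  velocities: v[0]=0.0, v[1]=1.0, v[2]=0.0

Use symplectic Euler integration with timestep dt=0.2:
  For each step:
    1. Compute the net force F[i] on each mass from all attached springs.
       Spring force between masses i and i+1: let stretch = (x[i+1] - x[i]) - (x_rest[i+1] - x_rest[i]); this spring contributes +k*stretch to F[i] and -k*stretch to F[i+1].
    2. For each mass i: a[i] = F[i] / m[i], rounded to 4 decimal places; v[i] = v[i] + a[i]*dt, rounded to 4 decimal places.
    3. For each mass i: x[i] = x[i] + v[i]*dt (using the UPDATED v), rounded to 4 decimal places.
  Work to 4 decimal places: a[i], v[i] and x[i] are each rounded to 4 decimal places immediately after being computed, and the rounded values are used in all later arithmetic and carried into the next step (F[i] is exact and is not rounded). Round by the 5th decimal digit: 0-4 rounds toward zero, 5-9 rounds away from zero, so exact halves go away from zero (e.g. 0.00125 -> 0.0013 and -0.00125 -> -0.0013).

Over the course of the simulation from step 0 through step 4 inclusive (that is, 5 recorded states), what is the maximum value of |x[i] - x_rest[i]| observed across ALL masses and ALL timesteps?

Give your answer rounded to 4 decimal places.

Step 0: x=[4.0000 11.0000 13.0000] v=[0.0000 1.0000 0.0000]
Step 1: x=[4.1600 10.4000 13.4800] v=[0.8000 -3.0000 2.4000]
Step 2: x=[4.4192 9.2944 14.2672] v=[1.2960 -5.5280 3.9360]
Step 3: x=[4.6684 8.2044 15.0588] v=[1.2461 -5.4499 3.9578]
Step 4: x=[4.8005 7.6454 15.5537] v=[0.6605 -2.7952 2.4743]
Max displacement = 2.3546

Answer: 2.3546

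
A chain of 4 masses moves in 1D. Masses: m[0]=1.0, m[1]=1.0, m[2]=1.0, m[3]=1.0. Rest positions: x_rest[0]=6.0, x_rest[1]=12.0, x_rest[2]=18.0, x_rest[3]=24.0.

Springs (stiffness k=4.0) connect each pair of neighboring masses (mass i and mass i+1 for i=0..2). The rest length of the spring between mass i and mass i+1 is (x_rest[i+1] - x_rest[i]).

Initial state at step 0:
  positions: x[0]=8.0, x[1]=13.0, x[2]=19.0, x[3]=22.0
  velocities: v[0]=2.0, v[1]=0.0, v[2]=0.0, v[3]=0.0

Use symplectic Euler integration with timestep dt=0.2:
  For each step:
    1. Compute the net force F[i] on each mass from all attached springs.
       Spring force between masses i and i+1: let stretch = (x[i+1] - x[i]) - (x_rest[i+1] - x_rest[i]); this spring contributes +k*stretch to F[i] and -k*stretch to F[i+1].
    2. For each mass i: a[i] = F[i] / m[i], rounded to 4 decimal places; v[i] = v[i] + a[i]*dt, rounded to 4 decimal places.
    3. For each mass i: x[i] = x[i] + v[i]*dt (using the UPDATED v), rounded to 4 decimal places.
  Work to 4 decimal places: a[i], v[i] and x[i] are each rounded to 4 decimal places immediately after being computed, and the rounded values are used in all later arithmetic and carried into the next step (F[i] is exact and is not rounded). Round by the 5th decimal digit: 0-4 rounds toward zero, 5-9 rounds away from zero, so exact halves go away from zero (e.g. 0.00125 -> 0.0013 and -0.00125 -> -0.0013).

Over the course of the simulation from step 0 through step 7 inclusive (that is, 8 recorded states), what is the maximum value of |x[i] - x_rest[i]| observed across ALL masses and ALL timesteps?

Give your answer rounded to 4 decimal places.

Step 0: x=[8.0000 13.0000 19.0000 22.0000] v=[2.0000 0.0000 0.0000 0.0000]
Step 1: x=[8.2400 13.1600 18.5200 22.4800] v=[1.2000 0.8000 -2.4000 2.4000]
Step 2: x=[8.3072 13.3904 17.8160 23.2864] v=[0.3360 1.1520 -3.5200 4.0320]
Step 3: x=[8.2277 13.5156 17.2792 24.1775] v=[-0.3974 0.6259 -2.6842 4.4557]
Step 4: x=[8.0343 13.3969 17.2439 24.9249] v=[-0.9671 -0.5935 -0.1764 3.7371]
Step 5: x=[7.7389 13.0357 17.8221 25.4034] v=[-1.4770 -1.8060 2.8908 2.3923]
Step 6: x=[7.3310 12.5928 18.8474 25.6289] v=[-2.0396 -2.2143 5.1267 1.1273]
Step 7: x=[6.8050 12.3088 19.9570 25.7293] v=[-2.6302 -1.4201 5.5482 0.5021]
Max displacement = 2.3072

Answer: 2.3072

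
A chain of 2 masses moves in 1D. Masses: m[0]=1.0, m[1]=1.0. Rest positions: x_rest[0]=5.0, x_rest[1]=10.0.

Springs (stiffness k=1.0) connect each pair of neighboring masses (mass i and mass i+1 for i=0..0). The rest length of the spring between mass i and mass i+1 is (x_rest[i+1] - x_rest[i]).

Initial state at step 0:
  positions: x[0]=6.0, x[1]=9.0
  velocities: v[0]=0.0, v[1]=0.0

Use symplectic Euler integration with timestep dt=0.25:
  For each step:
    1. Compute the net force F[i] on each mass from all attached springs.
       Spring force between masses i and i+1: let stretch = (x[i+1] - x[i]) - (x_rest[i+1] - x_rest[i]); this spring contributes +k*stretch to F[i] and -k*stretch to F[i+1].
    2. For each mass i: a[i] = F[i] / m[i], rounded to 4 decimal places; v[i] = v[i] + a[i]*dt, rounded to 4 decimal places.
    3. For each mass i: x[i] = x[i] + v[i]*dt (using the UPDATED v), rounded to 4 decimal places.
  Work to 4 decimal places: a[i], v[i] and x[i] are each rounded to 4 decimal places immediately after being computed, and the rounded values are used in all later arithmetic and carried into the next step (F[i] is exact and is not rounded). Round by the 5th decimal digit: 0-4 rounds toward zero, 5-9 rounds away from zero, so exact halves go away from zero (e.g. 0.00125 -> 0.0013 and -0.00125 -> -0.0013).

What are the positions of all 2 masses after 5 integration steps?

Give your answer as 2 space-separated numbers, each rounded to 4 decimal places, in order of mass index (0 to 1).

Step 0: x=[6.0000 9.0000] v=[0.0000 0.0000]
Step 1: x=[5.8750 9.1250] v=[-0.5000 0.5000]
Step 2: x=[5.6406 9.3594] v=[-0.9375 0.9375]
Step 3: x=[5.3262 9.6739] v=[-1.2578 1.2578]
Step 4: x=[4.9710 10.0291] v=[-1.4209 1.4209]
Step 5: x=[4.6194 10.3807] v=[-1.4064 1.4064]

Answer: 4.6194 10.3807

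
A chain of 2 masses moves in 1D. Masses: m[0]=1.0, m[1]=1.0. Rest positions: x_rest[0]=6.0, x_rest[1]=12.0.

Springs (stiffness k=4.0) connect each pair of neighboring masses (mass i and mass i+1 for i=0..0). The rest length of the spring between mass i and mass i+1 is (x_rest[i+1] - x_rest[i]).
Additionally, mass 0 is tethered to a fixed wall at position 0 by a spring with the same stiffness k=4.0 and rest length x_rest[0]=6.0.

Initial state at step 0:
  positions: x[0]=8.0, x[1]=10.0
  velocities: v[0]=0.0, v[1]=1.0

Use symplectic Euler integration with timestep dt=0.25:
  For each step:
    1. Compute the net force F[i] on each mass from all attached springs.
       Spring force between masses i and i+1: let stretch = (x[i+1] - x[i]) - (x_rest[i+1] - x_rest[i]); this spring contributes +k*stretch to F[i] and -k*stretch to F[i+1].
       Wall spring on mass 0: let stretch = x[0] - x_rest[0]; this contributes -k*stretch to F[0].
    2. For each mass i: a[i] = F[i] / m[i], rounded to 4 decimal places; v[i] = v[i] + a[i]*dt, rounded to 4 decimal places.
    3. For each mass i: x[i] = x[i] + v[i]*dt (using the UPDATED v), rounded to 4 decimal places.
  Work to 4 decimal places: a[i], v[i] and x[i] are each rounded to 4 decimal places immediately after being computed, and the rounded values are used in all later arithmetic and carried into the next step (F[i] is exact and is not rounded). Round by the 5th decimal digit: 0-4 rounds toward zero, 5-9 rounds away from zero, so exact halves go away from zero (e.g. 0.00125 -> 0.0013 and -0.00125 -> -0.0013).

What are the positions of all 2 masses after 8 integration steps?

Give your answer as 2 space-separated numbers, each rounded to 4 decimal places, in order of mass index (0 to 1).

Step 0: x=[8.0000 10.0000] v=[0.0000 1.0000]
Step 1: x=[6.5000 11.2500] v=[-6.0000 5.0000]
Step 2: x=[4.5625 12.8125] v=[-7.7500 6.2500]
Step 3: x=[3.5469 13.8125] v=[-4.0625 4.0000]
Step 4: x=[4.2110 13.7461] v=[2.6562 -0.2656]
Step 5: x=[6.2061 12.7959] v=[7.9803 -3.8007]
Step 6: x=[8.2971 11.6983] v=[8.3640 -4.3905]
Step 7: x=[9.1641 11.2504] v=[3.4681 -1.7917]
Step 8: x=[8.2617 11.7809] v=[-3.6097 2.1220]

Answer: 8.2617 11.7809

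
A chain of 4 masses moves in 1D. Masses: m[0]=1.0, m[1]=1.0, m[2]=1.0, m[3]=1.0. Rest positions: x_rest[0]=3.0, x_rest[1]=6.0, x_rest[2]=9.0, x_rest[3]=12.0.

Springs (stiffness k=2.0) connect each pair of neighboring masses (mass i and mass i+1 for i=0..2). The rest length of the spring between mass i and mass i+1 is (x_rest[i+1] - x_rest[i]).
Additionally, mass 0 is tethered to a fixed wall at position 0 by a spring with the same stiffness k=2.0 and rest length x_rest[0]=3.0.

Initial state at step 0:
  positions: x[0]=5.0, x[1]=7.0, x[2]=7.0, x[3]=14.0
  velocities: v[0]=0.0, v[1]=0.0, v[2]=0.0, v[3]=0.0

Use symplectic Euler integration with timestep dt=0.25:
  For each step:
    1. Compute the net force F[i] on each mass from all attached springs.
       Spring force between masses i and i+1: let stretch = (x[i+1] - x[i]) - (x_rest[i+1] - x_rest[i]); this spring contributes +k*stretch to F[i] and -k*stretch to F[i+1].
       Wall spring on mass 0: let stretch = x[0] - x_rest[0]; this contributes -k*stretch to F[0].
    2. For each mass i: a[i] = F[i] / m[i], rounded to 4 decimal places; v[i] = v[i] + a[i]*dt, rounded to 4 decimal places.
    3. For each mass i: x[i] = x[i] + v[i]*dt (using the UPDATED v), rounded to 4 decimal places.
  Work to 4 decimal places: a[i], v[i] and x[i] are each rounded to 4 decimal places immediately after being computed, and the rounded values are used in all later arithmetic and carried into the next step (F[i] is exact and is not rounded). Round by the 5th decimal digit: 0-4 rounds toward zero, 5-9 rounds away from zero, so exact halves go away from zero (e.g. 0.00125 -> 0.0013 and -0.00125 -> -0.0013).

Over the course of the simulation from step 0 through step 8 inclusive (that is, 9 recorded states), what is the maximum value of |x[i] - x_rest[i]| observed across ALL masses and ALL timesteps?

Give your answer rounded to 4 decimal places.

Step 0: x=[5.0000 7.0000 7.0000 14.0000] v=[0.0000 0.0000 0.0000 0.0000]
Step 1: x=[4.6250 6.7500 7.8750 13.5000] v=[-1.5000 -1.0000 3.5000 -2.0000]
Step 2: x=[3.9375 6.3750 9.3125 12.6719] v=[-2.7500 -1.5000 5.7500 -3.3125]
Step 3: x=[3.0625 6.0625 10.8028 11.7989] v=[-3.5000 -1.2500 5.9610 -3.4922]
Step 4: x=[2.1797 5.9675 11.8250 11.1763] v=[-3.5313 -0.3799 4.0889 -2.4903]
Step 5: x=[1.4979 6.1313 12.0340 11.0098] v=[-2.7273 0.6550 0.8358 -0.6660]
Step 6: x=[1.2080 6.4537 11.3771 11.3463] v=[-1.1596 1.2897 -2.6277 1.3461]
Step 7: x=[1.4228 6.7359 10.1009 12.0617] v=[0.8593 1.1286 -5.1048 2.8615]
Step 8: x=[2.1239 6.7746 8.6492 12.9070] v=[2.8045 0.1546 -5.8069 3.3811]
Max displacement = 3.0340

Answer: 3.0340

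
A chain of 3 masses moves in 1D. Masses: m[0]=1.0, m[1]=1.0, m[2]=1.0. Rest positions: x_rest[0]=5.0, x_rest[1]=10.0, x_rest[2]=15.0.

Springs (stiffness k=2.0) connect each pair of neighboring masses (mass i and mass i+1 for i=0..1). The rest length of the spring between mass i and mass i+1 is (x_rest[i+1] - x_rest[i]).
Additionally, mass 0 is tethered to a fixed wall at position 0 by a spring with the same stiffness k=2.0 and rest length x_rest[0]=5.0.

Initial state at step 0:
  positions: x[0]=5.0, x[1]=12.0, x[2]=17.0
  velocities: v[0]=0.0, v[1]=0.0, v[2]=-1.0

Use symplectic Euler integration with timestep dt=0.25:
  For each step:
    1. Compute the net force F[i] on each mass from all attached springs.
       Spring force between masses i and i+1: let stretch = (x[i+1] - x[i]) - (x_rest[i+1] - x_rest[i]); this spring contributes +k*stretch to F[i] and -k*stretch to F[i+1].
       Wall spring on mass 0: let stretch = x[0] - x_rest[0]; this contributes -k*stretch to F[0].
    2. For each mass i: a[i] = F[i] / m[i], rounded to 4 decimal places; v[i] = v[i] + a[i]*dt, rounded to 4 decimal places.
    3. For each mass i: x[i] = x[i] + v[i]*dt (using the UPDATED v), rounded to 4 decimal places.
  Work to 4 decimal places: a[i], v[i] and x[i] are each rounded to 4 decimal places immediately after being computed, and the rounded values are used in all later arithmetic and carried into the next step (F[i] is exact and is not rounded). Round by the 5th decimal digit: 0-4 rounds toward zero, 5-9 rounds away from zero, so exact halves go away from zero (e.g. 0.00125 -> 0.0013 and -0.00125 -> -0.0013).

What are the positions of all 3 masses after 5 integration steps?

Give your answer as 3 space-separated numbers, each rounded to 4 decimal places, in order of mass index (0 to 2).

Answer: 6.2719 10.1637 15.5147

Derivation:
Step 0: x=[5.0000 12.0000 17.0000] v=[0.0000 0.0000 -1.0000]
Step 1: x=[5.2500 11.7500 16.7500] v=[1.0000 -1.0000 -1.0000]
Step 2: x=[5.6563 11.3125 16.5000] v=[1.6250 -1.7500 -1.0000]
Step 3: x=[6.0626 10.8164 16.2266] v=[1.6250 -1.9844 -1.0938]
Step 4: x=[6.3053 10.4024 15.9019] v=[0.9706 -1.6562 -1.2989]
Step 5: x=[6.2719 10.1637 15.5147] v=[-0.1335 -0.9550 -1.5487]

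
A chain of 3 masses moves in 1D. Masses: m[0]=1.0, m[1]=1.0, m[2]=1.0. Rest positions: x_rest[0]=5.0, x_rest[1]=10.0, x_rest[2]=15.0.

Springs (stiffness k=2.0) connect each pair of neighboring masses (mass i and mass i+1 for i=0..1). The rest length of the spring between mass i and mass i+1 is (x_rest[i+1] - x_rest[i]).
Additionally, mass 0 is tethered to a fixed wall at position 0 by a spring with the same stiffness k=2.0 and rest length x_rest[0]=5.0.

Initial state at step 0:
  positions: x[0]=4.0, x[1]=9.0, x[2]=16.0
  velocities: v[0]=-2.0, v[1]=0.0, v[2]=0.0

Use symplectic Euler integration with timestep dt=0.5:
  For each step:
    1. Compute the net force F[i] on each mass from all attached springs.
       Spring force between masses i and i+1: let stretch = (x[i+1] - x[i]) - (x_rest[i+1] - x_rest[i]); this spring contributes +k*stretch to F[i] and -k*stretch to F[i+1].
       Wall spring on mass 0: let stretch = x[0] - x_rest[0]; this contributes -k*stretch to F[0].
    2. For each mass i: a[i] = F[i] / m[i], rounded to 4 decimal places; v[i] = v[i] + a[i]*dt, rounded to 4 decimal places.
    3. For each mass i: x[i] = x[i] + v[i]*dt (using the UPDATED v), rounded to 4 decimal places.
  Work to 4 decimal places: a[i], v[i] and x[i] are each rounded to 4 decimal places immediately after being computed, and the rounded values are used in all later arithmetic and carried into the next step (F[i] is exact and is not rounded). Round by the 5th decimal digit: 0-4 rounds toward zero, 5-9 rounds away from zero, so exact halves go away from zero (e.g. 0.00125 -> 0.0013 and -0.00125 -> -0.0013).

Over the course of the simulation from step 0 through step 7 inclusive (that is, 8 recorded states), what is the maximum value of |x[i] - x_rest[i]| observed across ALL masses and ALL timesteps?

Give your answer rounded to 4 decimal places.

Step 0: x=[4.0000 9.0000 16.0000] v=[-2.0000 0.0000 0.0000]
Step 1: x=[3.5000 10.0000 15.0000] v=[-1.0000 2.0000 -2.0000]
Step 2: x=[4.5000 10.2500 14.0000] v=[2.0000 0.5000 -2.0000]
Step 3: x=[6.1250 9.5000 13.6250] v=[3.2500 -1.5000 -0.7500]
Step 4: x=[6.3750 9.1250 13.6875] v=[0.5000 -0.7500 0.1250]
Step 5: x=[4.8125 9.6563 13.9688] v=[-3.1250 1.0625 0.5625]
Step 6: x=[3.2657 9.9219 14.5938] v=[-3.0937 0.5312 1.2500]
Step 7: x=[3.4141 9.1954 15.3829] v=[0.2968 -1.4531 1.5781]
Max displacement = 1.7343

Answer: 1.7343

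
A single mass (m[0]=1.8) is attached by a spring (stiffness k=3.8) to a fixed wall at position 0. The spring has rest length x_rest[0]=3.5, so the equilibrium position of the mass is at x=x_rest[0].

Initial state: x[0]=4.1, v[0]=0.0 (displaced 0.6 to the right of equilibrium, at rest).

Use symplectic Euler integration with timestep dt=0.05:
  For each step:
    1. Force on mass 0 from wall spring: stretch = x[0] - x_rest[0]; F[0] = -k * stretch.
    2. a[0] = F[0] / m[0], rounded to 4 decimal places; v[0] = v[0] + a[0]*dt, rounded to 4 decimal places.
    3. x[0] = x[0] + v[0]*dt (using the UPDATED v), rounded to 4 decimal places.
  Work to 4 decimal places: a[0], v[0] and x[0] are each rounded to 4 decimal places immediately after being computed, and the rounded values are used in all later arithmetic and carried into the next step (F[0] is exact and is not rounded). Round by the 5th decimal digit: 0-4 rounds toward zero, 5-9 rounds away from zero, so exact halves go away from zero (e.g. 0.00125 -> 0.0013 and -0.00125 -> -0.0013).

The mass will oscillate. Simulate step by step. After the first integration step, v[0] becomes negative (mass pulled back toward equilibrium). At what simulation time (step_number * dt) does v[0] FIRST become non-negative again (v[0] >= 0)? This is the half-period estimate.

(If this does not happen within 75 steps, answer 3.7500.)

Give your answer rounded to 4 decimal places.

Answer: 2.2000

Derivation:
Step 0: x=[4.1000] v=[0.0000]
Step 1: x=[4.0968] v=[-0.0633]
Step 2: x=[4.0905] v=[-0.1263]
Step 3: x=[4.0811] v=[-0.1886]
Step 4: x=[4.0686] v=[-0.2499]
Step 5: x=[4.0531] v=[-0.3099]
Step 6: x=[4.0347] v=[-0.3683]
Step 7: x=[4.0135] v=[-0.4247]
Step 8: x=[3.9896] v=[-0.4789]
Step 9: x=[3.9631] v=[-0.5306]
Step 10: x=[3.9341] v=[-0.5795]
Step 11: x=[3.9028] v=[-0.6253]
Step 12: x=[3.8694] v=[-0.6678]
Step 13: x=[3.8341] v=[-0.7068]
Step 14: x=[3.7970] v=[-0.7421]
Step 15: x=[3.7583] v=[-0.7735]
Step 16: x=[3.7183] v=[-0.8008]
Step 17: x=[3.6771] v=[-0.8238]
Step 18: x=[3.6350] v=[-0.8425]
Step 19: x=[3.5922] v=[-0.8568]
Step 20: x=[3.5489] v=[-0.8665]
Step 21: x=[3.5053] v=[-0.8717]
Step 22: x=[3.4617] v=[-0.8723]
Step 23: x=[3.4183] v=[-0.8683]
Step 24: x=[3.3753] v=[-0.8597]
Step 25: x=[3.3330] v=[-0.8465]
Step 26: x=[3.2916] v=[-0.8289]
Step 27: x=[3.2513] v=[-0.8069]
Step 28: x=[3.2123] v=[-0.7807]
Step 29: x=[3.1748] v=[-0.7503]
Step 30: x=[3.1390] v=[-0.7160]
Step 31: x=[3.1051] v=[-0.6779]
Step 32: x=[3.0733] v=[-0.6362]
Step 33: x=[3.0437] v=[-0.5912]
Step 34: x=[3.0166] v=[-0.5430]
Step 35: x=[2.9920] v=[-0.4920]
Step 36: x=[2.9701] v=[-0.4384]
Step 37: x=[2.9510] v=[-0.3825]
Step 38: x=[2.9348] v=[-0.3246]
Step 39: x=[2.9216] v=[-0.2649]
Step 40: x=[2.9114] v=[-0.2038]
Step 41: x=[2.9043] v=[-0.1417]
Step 42: x=[2.9004] v=[-0.0788]
Step 43: x=[2.8996] v=[-0.0155]
Step 44: x=[2.9020] v=[0.0479]
First v>=0 after going negative at step 44, time=2.2000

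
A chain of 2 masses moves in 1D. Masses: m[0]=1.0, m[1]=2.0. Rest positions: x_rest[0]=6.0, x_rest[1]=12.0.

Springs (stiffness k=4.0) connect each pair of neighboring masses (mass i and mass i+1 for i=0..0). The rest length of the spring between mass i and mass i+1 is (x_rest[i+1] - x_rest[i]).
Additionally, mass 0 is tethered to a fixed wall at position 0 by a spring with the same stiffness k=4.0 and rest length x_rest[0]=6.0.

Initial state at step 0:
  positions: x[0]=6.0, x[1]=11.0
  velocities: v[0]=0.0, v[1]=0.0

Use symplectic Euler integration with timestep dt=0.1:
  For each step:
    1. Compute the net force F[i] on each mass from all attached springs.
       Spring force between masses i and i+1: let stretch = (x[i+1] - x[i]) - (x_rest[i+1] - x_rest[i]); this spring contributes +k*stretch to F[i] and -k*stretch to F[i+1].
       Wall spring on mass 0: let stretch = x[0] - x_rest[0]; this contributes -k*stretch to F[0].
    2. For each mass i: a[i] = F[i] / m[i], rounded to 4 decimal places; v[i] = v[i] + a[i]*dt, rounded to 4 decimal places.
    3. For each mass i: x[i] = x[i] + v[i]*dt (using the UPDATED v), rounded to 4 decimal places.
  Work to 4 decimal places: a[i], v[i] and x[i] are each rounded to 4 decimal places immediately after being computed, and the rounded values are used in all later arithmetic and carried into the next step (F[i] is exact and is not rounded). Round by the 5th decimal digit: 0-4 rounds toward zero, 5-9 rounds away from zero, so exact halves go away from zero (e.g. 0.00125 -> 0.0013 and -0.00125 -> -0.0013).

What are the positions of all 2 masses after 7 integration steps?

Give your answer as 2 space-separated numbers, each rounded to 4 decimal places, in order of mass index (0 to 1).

Answer: 5.3121 11.4291

Derivation:
Step 0: x=[6.0000 11.0000] v=[0.0000 0.0000]
Step 1: x=[5.9600 11.0200] v=[-0.4000 0.2000]
Step 2: x=[5.8840 11.0588] v=[-0.7600 0.3880]
Step 3: x=[5.7796 11.1141] v=[-1.0437 0.5530]
Step 4: x=[5.6574 11.1827] v=[-1.2217 0.6861]
Step 5: x=[5.5300 11.2608] v=[-1.2745 0.7810]
Step 6: x=[5.4106 11.3443] v=[-1.1942 0.8348]
Step 7: x=[5.3121 11.4291] v=[-0.9850 0.8481]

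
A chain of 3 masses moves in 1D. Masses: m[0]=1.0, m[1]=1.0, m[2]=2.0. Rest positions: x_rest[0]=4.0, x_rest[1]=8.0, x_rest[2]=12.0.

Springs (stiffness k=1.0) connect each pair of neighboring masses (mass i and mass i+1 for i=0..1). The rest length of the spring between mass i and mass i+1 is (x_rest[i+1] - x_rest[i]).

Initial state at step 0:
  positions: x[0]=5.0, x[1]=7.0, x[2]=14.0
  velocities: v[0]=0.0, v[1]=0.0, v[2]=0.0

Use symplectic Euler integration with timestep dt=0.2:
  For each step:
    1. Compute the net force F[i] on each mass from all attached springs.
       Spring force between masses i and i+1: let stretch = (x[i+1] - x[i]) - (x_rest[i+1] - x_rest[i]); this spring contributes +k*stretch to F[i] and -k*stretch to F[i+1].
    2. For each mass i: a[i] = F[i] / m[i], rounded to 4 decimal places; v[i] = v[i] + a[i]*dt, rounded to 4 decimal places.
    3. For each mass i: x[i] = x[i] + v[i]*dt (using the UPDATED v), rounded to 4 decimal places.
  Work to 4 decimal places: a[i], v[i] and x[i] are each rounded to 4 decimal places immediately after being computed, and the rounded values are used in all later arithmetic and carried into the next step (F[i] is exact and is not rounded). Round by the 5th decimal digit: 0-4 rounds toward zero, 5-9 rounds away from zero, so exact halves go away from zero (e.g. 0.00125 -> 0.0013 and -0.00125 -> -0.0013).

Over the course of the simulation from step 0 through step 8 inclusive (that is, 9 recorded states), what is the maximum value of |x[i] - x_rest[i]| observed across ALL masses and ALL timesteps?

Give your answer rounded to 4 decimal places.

Answer: 2.6426

Derivation:
Step 0: x=[5.0000 7.0000 14.0000] v=[0.0000 0.0000 0.0000]
Step 1: x=[4.9200 7.2000 13.9400] v=[-0.4000 1.0000 -0.3000]
Step 2: x=[4.7712 7.5784 13.8252] v=[-0.7440 1.8920 -0.5740]
Step 3: x=[4.5747 8.0944 13.6655] v=[-0.9826 2.5799 -0.7987]
Step 4: x=[4.3590 8.6924 13.4743] v=[-1.0787 2.9902 -0.9558]
Step 5: x=[4.1566 9.3084 13.2675] v=[-1.0120 3.0799 -1.0340]
Step 6: x=[4.0003 9.8767 13.0615] v=[-0.7816 2.8414 -1.0299]
Step 7: x=[3.9190 10.3373 12.8718] v=[-0.4063 2.3031 -0.9484]
Step 8: x=[3.9345 10.6426 12.7114] v=[0.0774 1.5263 -0.8018]
Max displacement = 2.6426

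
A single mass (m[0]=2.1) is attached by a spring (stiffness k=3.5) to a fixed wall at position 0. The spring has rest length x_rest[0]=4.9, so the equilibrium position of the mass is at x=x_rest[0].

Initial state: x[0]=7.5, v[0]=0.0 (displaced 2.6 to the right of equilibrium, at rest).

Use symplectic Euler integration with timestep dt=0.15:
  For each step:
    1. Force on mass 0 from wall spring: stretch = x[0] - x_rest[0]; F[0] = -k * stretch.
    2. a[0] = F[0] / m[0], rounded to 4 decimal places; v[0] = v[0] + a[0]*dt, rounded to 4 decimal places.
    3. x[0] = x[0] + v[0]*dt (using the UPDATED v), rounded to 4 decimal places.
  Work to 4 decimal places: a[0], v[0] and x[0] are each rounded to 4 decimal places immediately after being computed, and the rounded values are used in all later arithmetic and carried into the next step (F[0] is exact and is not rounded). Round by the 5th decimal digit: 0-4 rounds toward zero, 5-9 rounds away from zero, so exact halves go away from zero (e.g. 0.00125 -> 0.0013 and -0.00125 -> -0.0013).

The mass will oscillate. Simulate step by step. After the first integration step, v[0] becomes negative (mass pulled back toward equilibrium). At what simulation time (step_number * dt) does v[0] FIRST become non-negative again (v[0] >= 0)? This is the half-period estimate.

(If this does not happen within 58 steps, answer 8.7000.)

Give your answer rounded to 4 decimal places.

Step 0: x=[7.5000] v=[0.0000]
Step 1: x=[7.4025] v=[-0.6500]
Step 2: x=[7.2112] v=[-1.2756]
Step 3: x=[6.9332] v=[-1.8534]
Step 4: x=[6.5789] v=[-2.3617]
Step 5: x=[6.1617] v=[-2.7814]
Step 6: x=[5.6972] v=[-3.0968]
Step 7: x=[5.2028] v=[-3.2961]
Step 8: x=[4.6970] v=[-3.3718]
Step 9: x=[4.1988] v=[-3.3211]
Step 10: x=[3.7269] v=[-3.1458]
Step 11: x=[3.2990] v=[-2.8525]
Step 12: x=[2.9312] v=[-2.4523]
Step 13: x=[2.6372] v=[-1.9601]
Step 14: x=[2.4280] v=[-1.3944]
Step 15: x=[2.3115] v=[-0.7764]
Step 16: x=[2.2921] v=[-0.1293]
Step 17: x=[2.3705] v=[0.5227]
First v>=0 after going negative at step 17, time=2.5500

Answer: 2.5500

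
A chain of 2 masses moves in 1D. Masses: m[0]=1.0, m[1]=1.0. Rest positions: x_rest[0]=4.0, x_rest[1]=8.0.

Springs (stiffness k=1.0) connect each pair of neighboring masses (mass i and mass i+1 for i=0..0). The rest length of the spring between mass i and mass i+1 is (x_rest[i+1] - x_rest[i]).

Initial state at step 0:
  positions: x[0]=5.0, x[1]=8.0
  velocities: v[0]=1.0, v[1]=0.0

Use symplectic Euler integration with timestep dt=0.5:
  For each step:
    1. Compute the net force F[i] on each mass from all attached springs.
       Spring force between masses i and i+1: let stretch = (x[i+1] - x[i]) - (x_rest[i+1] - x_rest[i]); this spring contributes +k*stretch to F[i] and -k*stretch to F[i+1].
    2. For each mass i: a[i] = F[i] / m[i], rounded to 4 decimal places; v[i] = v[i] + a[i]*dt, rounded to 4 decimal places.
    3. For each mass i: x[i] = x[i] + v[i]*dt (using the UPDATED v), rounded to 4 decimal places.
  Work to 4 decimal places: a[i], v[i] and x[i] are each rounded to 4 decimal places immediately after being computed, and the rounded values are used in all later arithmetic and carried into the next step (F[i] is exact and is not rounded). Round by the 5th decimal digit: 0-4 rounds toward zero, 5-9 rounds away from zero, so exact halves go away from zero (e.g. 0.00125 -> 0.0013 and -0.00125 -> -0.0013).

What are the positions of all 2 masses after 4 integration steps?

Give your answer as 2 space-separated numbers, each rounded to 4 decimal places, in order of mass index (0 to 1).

Step 0: x=[5.0000 8.0000] v=[1.0000 0.0000]
Step 1: x=[5.2500 8.2500] v=[0.5000 0.5000]
Step 2: x=[5.2500 8.7500] v=[0.0000 1.0000]
Step 3: x=[5.1250 9.3750] v=[-0.2500 1.2500]
Step 4: x=[5.0625 9.9375] v=[-0.1250 1.1250]

Answer: 5.0625 9.9375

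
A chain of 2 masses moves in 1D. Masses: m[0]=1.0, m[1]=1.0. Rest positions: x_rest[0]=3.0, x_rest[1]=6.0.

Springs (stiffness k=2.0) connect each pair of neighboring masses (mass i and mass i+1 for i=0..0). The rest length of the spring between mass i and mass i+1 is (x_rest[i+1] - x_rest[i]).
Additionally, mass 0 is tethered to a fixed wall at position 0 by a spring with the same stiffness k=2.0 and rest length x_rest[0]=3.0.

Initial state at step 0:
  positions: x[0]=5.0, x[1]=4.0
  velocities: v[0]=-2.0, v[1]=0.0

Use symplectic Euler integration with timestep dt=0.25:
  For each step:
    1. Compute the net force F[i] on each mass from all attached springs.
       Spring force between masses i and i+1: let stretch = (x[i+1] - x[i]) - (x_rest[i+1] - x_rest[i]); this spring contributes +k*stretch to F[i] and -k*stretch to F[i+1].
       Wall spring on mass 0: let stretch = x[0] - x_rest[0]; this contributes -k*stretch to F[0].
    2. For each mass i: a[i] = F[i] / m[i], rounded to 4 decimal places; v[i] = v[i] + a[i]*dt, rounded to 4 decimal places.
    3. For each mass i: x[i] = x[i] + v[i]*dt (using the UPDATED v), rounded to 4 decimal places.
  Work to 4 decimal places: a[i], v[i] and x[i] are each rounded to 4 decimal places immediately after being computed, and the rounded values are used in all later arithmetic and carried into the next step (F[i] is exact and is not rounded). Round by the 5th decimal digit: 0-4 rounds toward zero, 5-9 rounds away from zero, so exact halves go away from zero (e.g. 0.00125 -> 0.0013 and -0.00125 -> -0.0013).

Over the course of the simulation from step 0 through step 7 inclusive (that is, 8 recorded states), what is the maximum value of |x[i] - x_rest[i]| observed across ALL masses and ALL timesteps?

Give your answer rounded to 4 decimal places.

Answer: 3.2869

Derivation:
Step 0: x=[5.0000 4.0000] v=[-2.0000 0.0000]
Step 1: x=[3.7500 4.5000] v=[-5.0000 2.0000]
Step 2: x=[2.1250 5.2813] v=[-6.5000 3.1250]
Step 3: x=[0.6289 6.0430] v=[-5.9844 3.0469]
Step 4: x=[-0.2691 6.5030] v=[-3.5918 1.8399]
Step 5: x=[-0.2869 6.4915] v=[-0.0712 -0.0462]
Step 6: x=[0.5785 6.0077] v=[3.4615 -1.9354]
Step 7: x=[2.0502 5.2202] v=[5.8869 -3.1500]
Max displacement = 3.2869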